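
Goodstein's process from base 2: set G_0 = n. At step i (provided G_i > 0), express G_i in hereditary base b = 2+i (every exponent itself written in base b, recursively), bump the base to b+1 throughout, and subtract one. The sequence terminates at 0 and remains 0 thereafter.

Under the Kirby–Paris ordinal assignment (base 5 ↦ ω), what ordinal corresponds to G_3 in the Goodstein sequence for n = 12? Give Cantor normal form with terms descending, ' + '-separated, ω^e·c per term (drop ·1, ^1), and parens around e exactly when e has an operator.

ω^(ω + 1) + ω^2·2 + ω·2

base 2: 12 = 2^(2 + 1) + 2^2; at 3: 3^(3 + 1) + 3^3 = 108; next = 107
base 3: 107 = 3^(3 + 1) + 2·3^2 + 2·3 + 2; at 4: 4^(4 + 1) + 2·4^2 + 2·4 + 2 = 1066; next = 1065
base 4: 1065 = 4^(4 + 1) + 2·4^2 + 2·4 + 1; at 5: 5^(5 + 1) + 2·5^2 + 2·5 + 1 = 15686; next = 15685
base 5: 15685 = 5^(5 + 1) + 2·5^2 + 2·5; at 6: 6^(6 + 1) + 2·6^2 + 2·6 = 280020; next = 280019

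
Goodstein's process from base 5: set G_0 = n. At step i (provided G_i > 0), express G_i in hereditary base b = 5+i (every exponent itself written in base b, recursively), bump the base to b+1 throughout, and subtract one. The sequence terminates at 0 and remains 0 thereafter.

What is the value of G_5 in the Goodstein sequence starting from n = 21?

(0) 21|_5 = 4·5 + 1 ↦ 4·6 + 1|_6 = 25 ⇒ 24
(1) 24|_6 = 4·6 ↦ 4·7|_7 = 28 ⇒ 27
(2) 27|_7 = 3·7 + 6 ↦ 3·8 + 6|_8 = 30 ⇒ 29
(3) 29|_8 = 3·8 + 5 ↦ 3·9 + 5|_9 = 32 ⇒ 31
(4) 31|_9 = 3·9 + 4 ↦ 3·10 + 4|_10 = 34 ⇒ 33
(5) 33|_10 = 3·10 + 3 ↦ 3·11 + 3|_11 = 36 ⇒ 35

33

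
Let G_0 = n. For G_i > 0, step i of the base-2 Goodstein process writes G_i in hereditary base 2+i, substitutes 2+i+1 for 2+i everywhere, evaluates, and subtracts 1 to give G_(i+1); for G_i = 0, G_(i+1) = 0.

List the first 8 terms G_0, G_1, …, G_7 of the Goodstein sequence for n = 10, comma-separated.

10 —HB2→ 2^(2 + 1) + 2 —bump→ 3^(3 + 1) + 3 = 84 —(−1)→ 83
83 —HB3→ 3^(3 + 1) + 2 —bump→ 4^(4 + 1) + 2 = 1026 —(−1)→ 1025
1025 —HB4→ 4^(4 + 1) + 1 —bump→ 5^(5 + 1) + 1 = 15626 —(−1)→ 15625
15625 —HB5→ 5^(5 + 1) —bump→ 6^(6 + 1) = 279936 —(−1)→ 279935
279935 —HB6→ 5·6^6 + 5·6^5 + 5·6^4 + 5·6^3 + 5·6^2 + 5·6 + 5 —bump→ 5·7^7 + 5·7^5 + 5·7^4 + 5·7^3 + 5·7^2 + 5·7 + 5 = 4215755 —(−1)→ 4215754
4215754 —HB7→ 5·7^7 + 5·7^5 + 5·7^4 + 5·7^3 + 5·7^2 + 5·7 + 4 —bump→ 5·8^8 + 5·8^5 + 5·8^4 + 5·8^3 + 5·8^2 + 5·8 + 4 = 84073324 —(−1)→ 84073323
84073323 —HB8→ 5·8^8 + 5·8^5 + 5·8^4 + 5·8^3 + 5·8^2 + 5·8 + 3 —bump→ 5·9^9 + 5·9^5 + 5·9^4 + 5·9^3 + 5·9^2 + 5·9 + 3 = 1937434593 —(−1)→ 1937434592

10, 83, 1025, 15625, 279935, 4215754, 84073323, 1937434592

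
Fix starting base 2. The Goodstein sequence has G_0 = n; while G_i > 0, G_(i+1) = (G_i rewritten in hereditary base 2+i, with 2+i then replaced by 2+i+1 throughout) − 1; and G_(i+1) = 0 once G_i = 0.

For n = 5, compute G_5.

(0) 5|_2 = 2^2 + 1 ↦ 3^3 + 1|_3 = 28 ⇒ 27
(1) 27|_3 = 3^3 ↦ 4^4|_4 = 256 ⇒ 255
(2) 255|_4 = 3·4^3 + 3·4^2 + 3·4 + 3 ↦ 3·5^3 + 3·5^2 + 3·5 + 3|_5 = 468 ⇒ 467
(3) 467|_5 = 3·5^3 + 3·5^2 + 3·5 + 2 ↦ 3·6^3 + 3·6^2 + 3·6 + 2|_6 = 776 ⇒ 775
(4) 775|_6 = 3·6^3 + 3·6^2 + 3·6 + 1 ↦ 3·7^3 + 3·7^2 + 3·7 + 1|_7 = 1198 ⇒ 1197
(5) 1197|_7 = 3·7^3 + 3·7^2 + 3·7 ↦ 3·8^3 + 3·8^2 + 3·8|_8 = 1752 ⇒ 1751

1197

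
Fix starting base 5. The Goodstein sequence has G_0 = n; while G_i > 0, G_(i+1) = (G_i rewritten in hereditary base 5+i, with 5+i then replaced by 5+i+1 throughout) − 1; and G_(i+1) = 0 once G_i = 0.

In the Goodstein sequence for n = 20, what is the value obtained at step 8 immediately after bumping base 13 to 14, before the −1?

step 0: 20 = 4·5; sub 6 for 5: 4·6; = 24; G_1 = 24−1 = 23
step 1: 23 = 3·6 + 5; sub 7 for 6: 3·7 + 5; = 26; G_2 = 26−1 = 25
step 2: 25 = 3·7 + 4; sub 8 for 7: 3·8 + 4; = 28; G_3 = 28−1 = 27
step 3: 27 = 3·8 + 3; sub 9 for 8: 3·9 + 3; = 30; G_4 = 30−1 = 29
step 4: 29 = 3·9 + 2; sub 10 for 9: 3·10 + 2; = 32; G_5 = 32−1 = 31
step 5: 31 = 3·10 + 1; sub 11 for 10: 3·11 + 1; = 34; G_6 = 34−1 = 33
step 6: 33 = 3·11; sub 12 for 11: 3·12; = 36; G_7 = 36−1 = 35
step 7: 35 = 2·12 + 11; sub 13 for 12: 2·13 + 11; = 37; G_8 = 37−1 = 36

38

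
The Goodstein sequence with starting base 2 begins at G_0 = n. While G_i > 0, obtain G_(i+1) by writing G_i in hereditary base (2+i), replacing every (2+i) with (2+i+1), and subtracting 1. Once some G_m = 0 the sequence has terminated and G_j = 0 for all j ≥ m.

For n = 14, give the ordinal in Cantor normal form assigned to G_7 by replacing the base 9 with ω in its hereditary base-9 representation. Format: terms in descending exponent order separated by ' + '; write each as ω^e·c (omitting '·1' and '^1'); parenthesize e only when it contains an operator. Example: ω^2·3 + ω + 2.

G_0 = 14. HB_2(14) = 2^(2 + 1) + 2^2 + 2. Bump = 111. G_1 = 110.
G_1 = 110. HB_3(110) = 3^(3 + 1) + 3^3 + 2. Bump = 1282. G_2 = 1281.
G_2 = 1281. HB_4(1281) = 4^(4 + 1) + 4^4 + 1. Bump = 18751. G_3 = 18750.
G_3 = 18750. HB_5(18750) = 5^(5 + 1) + 5^5. Bump = 326592. G_4 = 326591.
G_4 = 326591. HB_6(326591) = 6^(6 + 1) + 5·6^5 + 5·6^4 + 5·6^3 + 5·6^2 + 5·6 + 5. Bump = 5862841. G_5 = 5862840.
G_5 = 5862840. HB_7(5862840) = 7^(7 + 1) + 5·7^5 + 5·7^4 + 5·7^3 + 5·7^2 + 5·7 + 4. Bump = 134404972. G_6 = 134404971.
G_6 = 134404971. HB_8(134404971) = 8^(8 + 1) + 5·8^5 + 5·8^4 + 5·8^3 + 5·8^2 + 5·8 + 3. Bump = 3487116549. G_7 = 3487116548.
G_7 = 3487116548. HB_9(3487116548) = 9^(9 + 1) + 5·9^5 + 5·9^4 + 5·9^3 + 5·9^2 + 5·9 + 2. Bump = 100000555552. G_8 = 100000555551.

ω^(ω + 1) + ω^5·5 + ω^4·5 + ω^3·5 + ω^2·5 + ω·5 + 2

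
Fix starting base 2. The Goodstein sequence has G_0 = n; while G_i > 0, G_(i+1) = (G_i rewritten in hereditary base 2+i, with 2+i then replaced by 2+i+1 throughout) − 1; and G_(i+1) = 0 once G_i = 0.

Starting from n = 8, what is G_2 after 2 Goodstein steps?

8 —HB2→ 2^(2 + 1) —bump→ 3^(3 + 1) = 81 —(−1)→ 80
80 —HB3→ 2·3^3 + 2·3^2 + 2·3 + 2 —bump→ 2·4^4 + 2·4^2 + 2·4 + 2 = 554 —(−1)→ 553

553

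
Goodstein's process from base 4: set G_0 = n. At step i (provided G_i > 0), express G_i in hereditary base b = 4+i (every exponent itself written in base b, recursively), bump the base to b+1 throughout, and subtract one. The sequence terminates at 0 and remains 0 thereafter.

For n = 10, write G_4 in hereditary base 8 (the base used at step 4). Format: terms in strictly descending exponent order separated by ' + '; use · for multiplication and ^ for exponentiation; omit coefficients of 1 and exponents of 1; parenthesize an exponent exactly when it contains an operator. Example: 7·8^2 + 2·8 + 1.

8 + 5

G_0=10  [base 4] 2·4 + 2  →[4↦5]→  2·5 + 2 = 12  −1 ⇒ G_1=11
G_1=11  [base 5] 2·5 + 1  →[5↦6]→  2·6 + 1 = 13  −1 ⇒ G_2=12
G_2=12  [base 6] 2·6  →[6↦7]→  2·7 = 14  −1 ⇒ G_3=13
G_3=13  [base 7] 7 + 6  →[7↦8]→  8 + 6 = 14  −1 ⇒ G_4=13
G_4=13  [base 8] 8 + 5  →[8↦9]→  9 + 5 = 14  −1 ⇒ G_5=13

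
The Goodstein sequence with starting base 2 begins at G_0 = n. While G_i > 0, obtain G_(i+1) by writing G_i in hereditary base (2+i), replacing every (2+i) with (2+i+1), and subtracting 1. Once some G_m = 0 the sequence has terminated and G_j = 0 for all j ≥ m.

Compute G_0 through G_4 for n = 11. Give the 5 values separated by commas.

11, 84, 1027, 15627, 279937

[0] 11 ≡ 2^(2 + 1) + 2 + 1 (base 2). Lift 3: 85. −1: 84.
[1] 84 ≡ 3^(3 + 1) + 3 (base 3). Lift 4: 1028. −1: 1027.
[2] 1027 ≡ 4^(4 + 1) + 3 (base 4). Lift 5: 15628. −1: 15627.
[3] 15627 ≡ 5^(5 + 1) + 2 (base 5). Lift 6: 279938. −1: 279937.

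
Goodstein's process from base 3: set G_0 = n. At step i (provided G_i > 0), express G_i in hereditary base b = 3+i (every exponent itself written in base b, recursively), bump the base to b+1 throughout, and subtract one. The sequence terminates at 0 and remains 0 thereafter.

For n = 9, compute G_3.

19

(0) 9|_3 = 3^2 ↦ 4^2|_4 = 16 ⇒ 15
(1) 15|_4 = 3·4 + 3 ↦ 3·5 + 3|_5 = 18 ⇒ 17
(2) 17|_5 = 3·5 + 2 ↦ 3·6 + 2|_6 = 20 ⇒ 19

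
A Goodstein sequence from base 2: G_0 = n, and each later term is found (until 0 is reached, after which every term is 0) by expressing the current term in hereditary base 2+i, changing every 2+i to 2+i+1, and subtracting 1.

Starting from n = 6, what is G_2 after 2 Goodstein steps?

G_0=6  [base 2] 2^2 + 2  →[2↦3]→  3^3 + 3 = 30  −1 ⇒ G_1=29
G_1=29  [base 3] 3^3 + 2  →[3↦4]→  4^4 + 2 = 258  −1 ⇒ G_2=257

257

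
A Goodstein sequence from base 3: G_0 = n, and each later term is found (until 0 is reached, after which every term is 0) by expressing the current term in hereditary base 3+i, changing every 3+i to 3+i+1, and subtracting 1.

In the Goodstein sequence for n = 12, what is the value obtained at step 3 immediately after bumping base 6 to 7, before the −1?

50

(0) 12|_3 = 3^2 + 3 ↦ 4^2 + 4|_4 = 20 ⇒ 19
(1) 19|_4 = 4^2 + 3 ↦ 5^2 + 3|_5 = 28 ⇒ 27
(2) 27|_5 = 5^2 + 2 ↦ 6^2 + 2|_6 = 38 ⇒ 37
(3) 37|_6 = 6^2 + 1 ↦ 7^2 + 1|_7 = 50 ⇒ 49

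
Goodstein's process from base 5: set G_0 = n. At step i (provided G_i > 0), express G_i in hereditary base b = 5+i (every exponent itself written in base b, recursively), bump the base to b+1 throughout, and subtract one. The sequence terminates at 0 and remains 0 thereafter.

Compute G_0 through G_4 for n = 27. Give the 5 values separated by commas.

27, 37, 49, 63, 69

i=0: 27 = 5^2 + 2 (b=5); 5→6: 6^2 + 2 = 38; 38−1 = 37
i=1: 37 = 6^2 + 1 (b=6); 6→7: 7^2 + 1 = 50; 50−1 = 49
i=2: 49 = 7^2 (b=7); 7→8: 8^2 = 64; 64−1 = 63
i=3: 63 = 7·8 + 7 (b=8); 8→9: 7·9 + 7 = 70; 70−1 = 69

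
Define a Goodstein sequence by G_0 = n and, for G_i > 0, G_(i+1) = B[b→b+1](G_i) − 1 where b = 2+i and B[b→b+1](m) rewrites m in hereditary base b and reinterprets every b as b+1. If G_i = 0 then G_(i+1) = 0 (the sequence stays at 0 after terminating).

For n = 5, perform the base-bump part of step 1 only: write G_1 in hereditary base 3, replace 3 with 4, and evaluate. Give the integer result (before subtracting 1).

[0] 5 ≡ 2^2 + 1 (base 2). Lift 3: 28. −1: 27.
[1] 27 ≡ 3^3 (base 3). Lift 4: 256. −1: 255.

256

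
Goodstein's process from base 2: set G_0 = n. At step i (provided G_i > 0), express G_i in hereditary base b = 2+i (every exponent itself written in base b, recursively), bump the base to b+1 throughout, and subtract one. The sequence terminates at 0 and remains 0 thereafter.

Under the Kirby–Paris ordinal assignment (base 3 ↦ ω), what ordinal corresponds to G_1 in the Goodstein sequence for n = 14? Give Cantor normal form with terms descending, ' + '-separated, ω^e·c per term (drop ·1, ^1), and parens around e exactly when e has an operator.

ω^(ω + 1) + ω^ω + 2

G_0 = 14. HB_2(14) = 2^(2 + 1) + 2^2 + 2. Bump = 111. G_1 = 110.
G_1 = 110. HB_3(110) = 3^(3 + 1) + 3^3 + 2. Bump = 1282. G_2 = 1281.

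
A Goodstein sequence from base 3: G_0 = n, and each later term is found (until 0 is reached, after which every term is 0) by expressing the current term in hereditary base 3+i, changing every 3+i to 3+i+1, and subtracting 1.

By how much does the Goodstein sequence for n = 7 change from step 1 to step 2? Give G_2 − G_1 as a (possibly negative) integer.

1

G_0 = 7. HB_3(7) = 2·3 + 1. Bump = 9. G_1 = 8.
G_1 = 8. HB_4(8) = 2·4. Bump = 10. G_2 = 9.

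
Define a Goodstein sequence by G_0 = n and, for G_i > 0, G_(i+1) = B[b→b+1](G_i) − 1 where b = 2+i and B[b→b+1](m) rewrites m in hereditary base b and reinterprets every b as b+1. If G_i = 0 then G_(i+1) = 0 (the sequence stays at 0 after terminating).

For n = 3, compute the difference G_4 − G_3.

-1

base 2: 3 = 2 + 1; at 3: 3 + 1 = 4; next = 3
base 3: 3 = 3; at 4: 4 = 4; next = 3
base 4: 3 = 3; at 5: 3 = 3; next = 2
base 5: 2 = 2; at 6: 2 = 2; next = 1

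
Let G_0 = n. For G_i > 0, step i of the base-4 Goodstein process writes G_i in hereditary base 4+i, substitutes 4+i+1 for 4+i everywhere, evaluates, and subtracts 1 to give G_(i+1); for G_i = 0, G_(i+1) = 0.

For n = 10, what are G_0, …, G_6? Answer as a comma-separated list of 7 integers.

(0) 10|_4 = 2·4 + 2 ↦ 2·5 + 2|_5 = 12 ⇒ 11
(1) 11|_5 = 2·5 + 1 ↦ 2·6 + 1|_6 = 13 ⇒ 12
(2) 12|_6 = 2·6 ↦ 2·7|_7 = 14 ⇒ 13
(3) 13|_7 = 7 + 6 ↦ 8 + 6|_8 = 14 ⇒ 13
(4) 13|_8 = 8 + 5 ↦ 9 + 5|_9 = 14 ⇒ 13
(5) 13|_9 = 9 + 4 ↦ 10 + 4|_10 = 14 ⇒ 13

10, 11, 12, 13, 13, 13, 13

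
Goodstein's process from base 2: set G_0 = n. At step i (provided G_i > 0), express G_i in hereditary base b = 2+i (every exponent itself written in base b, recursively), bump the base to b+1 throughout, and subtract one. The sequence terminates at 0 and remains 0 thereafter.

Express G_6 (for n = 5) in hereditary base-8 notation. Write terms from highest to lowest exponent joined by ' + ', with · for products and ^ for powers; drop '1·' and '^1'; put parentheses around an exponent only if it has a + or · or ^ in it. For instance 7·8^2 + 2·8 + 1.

3·8^3 + 3·8^2 + 2·8 + 7

G_0 = 5. HB_2(5) = 2^2 + 1. Bump = 28. G_1 = 27.
G_1 = 27. HB_3(27) = 3^3. Bump = 256. G_2 = 255.
G_2 = 255. HB_4(255) = 3·4^3 + 3·4^2 + 3·4 + 3. Bump = 468. G_3 = 467.
G_3 = 467. HB_5(467) = 3·5^3 + 3·5^2 + 3·5 + 2. Bump = 776. G_4 = 775.
G_4 = 775. HB_6(775) = 3·6^3 + 3·6^2 + 3·6 + 1. Bump = 1198. G_5 = 1197.
G_5 = 1197. HB_7(1197) = 3·7^3 + 3·7^2 + 3·7. Bump = 1752. G_6 = 1751.
G_6 = 1751. HB_8(1751) = 3·8^3 + 3·8^2 + 2·8 + 7. Bump = 2455. G_7 = 2454.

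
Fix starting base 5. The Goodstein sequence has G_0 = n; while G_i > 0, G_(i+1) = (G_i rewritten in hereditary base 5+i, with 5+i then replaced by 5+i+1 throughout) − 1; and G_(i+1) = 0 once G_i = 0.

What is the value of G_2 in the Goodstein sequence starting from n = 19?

i=0: 19 = 3·5 + 4 (b=5); 5→6: 3·6 + 4 = 22; 22−1 = 21
i=1: 21 = 3·6 + 3 (b=6); 6→7: 3·7 + 3 = 24; 24−1 = 23
i=2: 23 = 3·7 + 2 (b=7); 7→8: 3·8 + 2 = 26; 26−1 = 25

23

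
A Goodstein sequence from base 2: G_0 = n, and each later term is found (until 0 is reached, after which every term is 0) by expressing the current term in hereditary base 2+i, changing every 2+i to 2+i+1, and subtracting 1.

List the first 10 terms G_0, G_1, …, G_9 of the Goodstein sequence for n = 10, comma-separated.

G_0 = 10. HB_2(10) = 2^(2 + 1) + 2. Bump = 84. G_1 = 83.
G_1 = 83. HB_3(83) = 3^(3 + 1) + 2. Bump = 1026. G_2 = 1025.
G_2 = 1025. HB_4(1025) = 4^(4 + 1) + 1. Bump = 15626. G_3 = 15625.
G_3 = 15625. HB_5(15625) = 5^(5 + 1). Bump = 279936. G_4 = 279935.
G_4 = 279935. HB_6(279935) = 5·6^6 + 5·6^5 + 5·6^4 + 5·6^3 + 5·6^2 + 5·6 + 5. Bump = 4215755. G_5 = 4215754.
G_5 = 4215754. HB_7(4215754) = 5·7^7 + 5·7^5 + 5·7^4 + 5·7^3 + 5·7^2 + 5·7 + 4. Bump = 84073324. G_6 = 84073323.
G_6 = 84073323. HB_8(84073323) = 5·8^8 + 5·8^5 + 5·8^4 + 5·8^3 + 5·8^2 + 5·8 + 3. Bump = 1937434593. G_7 = 1937434592.
G_7 = 1937434592. HB_9(1937434592) = 5·9^9 + 5·9^5 + 5·9^4 + 5·9^3 + 5·9^2 + 5·9 + 2. Bump = 50000555552. G_8 = 50000555551.
G_8 = 50000555551. HB_10(50000555551) = 5·10^10 + 5·10^5 + 5·10^4 + 5·10^3 + 5·10^2 + 5·10 + 1. Bump = 1426559238831. G_9 = 1426559238830.

10, 83, 1025, 15625, 279935, 4215754, 84073323, 1937434592, 50000555551, 1426559238830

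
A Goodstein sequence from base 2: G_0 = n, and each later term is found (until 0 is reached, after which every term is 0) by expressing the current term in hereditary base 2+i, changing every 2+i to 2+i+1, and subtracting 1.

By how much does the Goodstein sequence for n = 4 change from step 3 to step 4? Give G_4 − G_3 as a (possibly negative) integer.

23

G_0=4  [base 2] 2^2  →[2↦3]→  3^3 = 27  −1 ⇒ G_1=26
G_1=26  [base 3] 2·3^2 + 2·3 + 2  →[3↦4]→  2·4^2 + 2·4 + 2 = 42  −1 ⇒ G_2=41
G_2=41  [base 4] 2·4^2 + 2·4 + 1  →[4↦5]→  2·5^2 + 2·5 + 1 = 61  −1 ⇒ G_3=60
G_3=60  [base 5] 2·5^2 + 2·5  →[5↦6]→  2·6^2 + 2·6 = 84  −1 ⇒ G_4=83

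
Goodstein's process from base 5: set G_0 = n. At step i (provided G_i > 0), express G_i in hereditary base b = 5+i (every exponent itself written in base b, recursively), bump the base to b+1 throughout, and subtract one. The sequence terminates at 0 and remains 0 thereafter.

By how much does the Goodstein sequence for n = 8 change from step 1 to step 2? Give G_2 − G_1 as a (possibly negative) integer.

G_0 = 8. HB_5(8) = 5 + 3. Bump = 9. G_1 = 8.
G_1 = 8. HB_6(8) = 6 + 2. Bump = 9. G_2 = 8.

0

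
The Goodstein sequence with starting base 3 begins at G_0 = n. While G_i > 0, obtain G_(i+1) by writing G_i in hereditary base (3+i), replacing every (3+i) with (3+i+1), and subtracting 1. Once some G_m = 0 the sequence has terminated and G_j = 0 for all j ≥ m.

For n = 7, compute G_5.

9

base 3: 7 = 2·3 + 1; at 4: 2·4 + 1 = 9; next = 8
base 4: 8 = 2·4; at 5: 2·5 = 10; next = 9
base 5: 9 = 5 + 4; at 6: 6 + 4 = 10; next = 9
base 6: 9 = 6 + 3; at 7: 7 + 3 = 10; next = 9
base 7: 9 = 7 + 2; at 8: 8 + 2 = 10; next = 9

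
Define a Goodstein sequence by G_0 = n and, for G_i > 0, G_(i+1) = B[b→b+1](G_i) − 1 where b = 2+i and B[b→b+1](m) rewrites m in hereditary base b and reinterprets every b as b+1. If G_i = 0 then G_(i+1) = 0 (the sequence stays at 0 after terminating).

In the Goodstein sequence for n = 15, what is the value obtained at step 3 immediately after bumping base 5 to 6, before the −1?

G_0 = 15. HB_2(15) = 2^(2 + 1) + 2^2 + 2 + 1. Bump = 112. G_1 = 111.
G_1 = 111. HB_3(111) = 3^(3 + 1) + 3^3 + 3. Bump = 1284. G_2 = 1283.
G_2 = 1283. HB_4(1283) = 4^(4 + 1) + 4^4 + 3. Bump = 18753. G_3 = 18752.

326594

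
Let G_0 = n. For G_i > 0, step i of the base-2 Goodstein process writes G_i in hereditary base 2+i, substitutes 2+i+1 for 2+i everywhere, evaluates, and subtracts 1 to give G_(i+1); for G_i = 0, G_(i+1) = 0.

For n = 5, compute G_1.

(0) 5|_2 = 2^2 + 1 ↦ 3^3 + 1|_3 = 28 ⇒ 27
(1) 27|_3 = 3^3 ↦ 4^4|_4 = 256 ⇒ 255

27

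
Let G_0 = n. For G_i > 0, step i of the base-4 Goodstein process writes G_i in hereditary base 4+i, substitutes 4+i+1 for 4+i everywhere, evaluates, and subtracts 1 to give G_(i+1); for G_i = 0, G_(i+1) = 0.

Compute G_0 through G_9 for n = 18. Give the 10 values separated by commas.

18 —HB4→ 4^2 + 2 —bump→ 5^2 + 2 = 27 —(−1)→ 26
26 —HB5→ 5^2 + 1 —bump→ 6^2 + 1 = 37 —(−1)→ 36
36 —HB6→ 6^2 —bump→ 7^2 = 49 —(−1)→ 48
48 —HB7→ 6·7 + 6 —bump→ 6·8 + 6 = 54 —(−1)→ 53
53 —HB8→ 6·8 + 5 —bump→ 6·9 + 5 = 59 —(−1)→ 58
58 —HB9→ 6·9 + 4 —bump→ 6·10 + 4 = 64 —(−1)→ 63
63 —HB10→ 6·10 + 3 —bump→ 6·11 + 3 = 69 —(−1)→ 68
68 —HB11→ 6·11 + 2 —bump→ 6·12 + 2 = 74 —(−1)→ 73
73 —HB12→ 6·12 + 1 —bump→ 6·13 + 1 = 79 —(−1)→ 78

18, 26, 36, 48, 53, 58, 63, 68, 73, 78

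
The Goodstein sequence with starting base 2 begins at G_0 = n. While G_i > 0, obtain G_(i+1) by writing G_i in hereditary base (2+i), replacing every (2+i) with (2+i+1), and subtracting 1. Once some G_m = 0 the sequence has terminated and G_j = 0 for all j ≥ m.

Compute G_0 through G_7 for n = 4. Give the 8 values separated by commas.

[0] 4 ≡ 2^2 (base 2). Lift 3: 27. −1: 26.
[1] 26 ≡ 2·3^2 + 2·3 + 2 (base 3). Lift 4: 42. −1: 41.
[2] 41 ≡ 2·4^2 + 2·4 + 1 (base 4). Lift 5: 61. −1: 60.
[3] 60 ≡ 2·5^2 + 2·5 (base 5). Lift 6: 84. −1: 83.
[4] 83 ≡ 2·6^2 + 6 + 5 (base 6). Lift 7: 110. −1: 109.
[5] 109 ≡ 2·7^2 + 7 + 4 (base 7). Lift 8: 140. −1: 139.
[6] 139 ≡ 2·8^2 + 8 + 3 (base 8). Lift 9: 174. −1: 173.

4, 26, 41, 60, 83, 109, 139, 173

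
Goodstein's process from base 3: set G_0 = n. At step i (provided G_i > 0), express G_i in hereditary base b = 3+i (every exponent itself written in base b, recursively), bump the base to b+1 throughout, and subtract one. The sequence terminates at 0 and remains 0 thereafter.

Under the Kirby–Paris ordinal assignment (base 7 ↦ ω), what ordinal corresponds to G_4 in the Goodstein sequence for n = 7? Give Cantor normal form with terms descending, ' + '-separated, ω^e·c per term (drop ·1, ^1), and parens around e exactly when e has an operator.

ω + 2

base 3: 7 = 2·3 + 1; at 4: 2·4 + 1 = 9; next = 8
base 4: 8 = 2·4; at 5: 2·5 = 10; next = 9
base 5: 9 = 5 + 4; at 6: 6 + 4 = 10; next = 9
base 6: 9 = 6 + 3; at 7: 7 + 3 = 10; next = 9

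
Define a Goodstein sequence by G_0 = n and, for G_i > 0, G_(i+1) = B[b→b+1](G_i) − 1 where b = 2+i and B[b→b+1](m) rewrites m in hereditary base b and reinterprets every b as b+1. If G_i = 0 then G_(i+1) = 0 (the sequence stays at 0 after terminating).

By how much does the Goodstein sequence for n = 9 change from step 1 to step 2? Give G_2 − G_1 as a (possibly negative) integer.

942

base 2: 9 = 2^(2 + 1) + 1; at 3: 3^(3 + 1) + 1 = 82; next = 81
base 3: 81 = 3^(3 + 1); at 4: 4^(4 + 1) = 1024; next = 1023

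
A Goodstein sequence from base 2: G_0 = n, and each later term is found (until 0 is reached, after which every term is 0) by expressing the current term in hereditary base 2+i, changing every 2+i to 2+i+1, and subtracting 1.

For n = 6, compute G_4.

46655

base 2: 6 = 2^2 + 2; at 3: 3^3 + 3 = 30; next = 29
base 3: 29 = 3^3 + 2; at 4: 4^4 + 2 = 258; next = 257
base 4: 257 = 4^4 + 1; at 5: 5^5 + 1 = 3126; next = 3125
base 5: 3125 = 5^5; at 6: 6^6 = 46656; next = 46655
base 6: 46655 = 5·6^5 + 5·6^4 + 5·6^3 + 5·6^2 + 5·6 + 5; at 7: 5·7^5 + 5·7^4 + 5·7^3 + 5·7^2 + 5·7 + 5 = 98040; next = 98039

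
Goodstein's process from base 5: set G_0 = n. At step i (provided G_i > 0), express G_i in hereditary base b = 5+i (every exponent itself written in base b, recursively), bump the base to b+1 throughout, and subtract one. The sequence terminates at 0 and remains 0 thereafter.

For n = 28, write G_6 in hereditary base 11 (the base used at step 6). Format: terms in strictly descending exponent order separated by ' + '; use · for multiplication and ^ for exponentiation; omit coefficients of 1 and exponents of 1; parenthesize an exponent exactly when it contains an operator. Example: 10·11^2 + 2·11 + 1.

G_0=28  [base 5] 5^2 + 3  →[5↦6]→  6^2 + 3 = 39  −1 ⇒ G_1=38
G_1=38  [base 6] 6^2 + 2  →[6↦7]→  7^2 + 2 = 51  −1 ⇒ G_2=50
G_2=50  [base 7] 7^2 + 1  →[7↦8]→  8^2 + 1 = 65  −1 ⇒ G_3=64
G_3=64  [base 8] 8^2  →[8↦9]→  9^2 = 81  −1 ⇒ G_4=80
G_4=80  [base 9] 8·9 + 8  →[9↦10]→  8·10 + 8 = 88  −1 ⇒ G_5=87
G_5=87  [base 10] 8·10 + 7  →[10↦11]→  8·11 + 7 = 95  −1 ⇒ G_6=94
G_6=94  [base 11] 8·11 + 6  →[11↦12]→  8·12 + 6 = 102  −1 ⇒ G_7=101

8·11 + 6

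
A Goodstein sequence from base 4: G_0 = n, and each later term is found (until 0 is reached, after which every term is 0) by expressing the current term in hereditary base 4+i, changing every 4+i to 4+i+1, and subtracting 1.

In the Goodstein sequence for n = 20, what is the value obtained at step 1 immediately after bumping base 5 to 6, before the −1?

40

20 —HB4→ 4^2 + 4 —bump→ 5^2 + 5 = 30 —(−1)→ 29
29 —HB5→ 5^2 + 4 —bump→ 6^2 + 4 = 40 —(−1)→ 39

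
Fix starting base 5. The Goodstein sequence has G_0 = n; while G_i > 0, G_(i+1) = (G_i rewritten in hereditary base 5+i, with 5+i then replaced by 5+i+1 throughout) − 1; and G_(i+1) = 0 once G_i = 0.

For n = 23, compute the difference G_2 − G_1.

G_0=23  [base 5] 4·5 + 3  →[5↦6]→  4·6 + 3 = 27  −1 ⇒ G_1=26
G_1=26  [base 6] 4·6 + 2  →[6↦7]→  4·7 + 2 = 30  −1 ⇒ G_2=29

3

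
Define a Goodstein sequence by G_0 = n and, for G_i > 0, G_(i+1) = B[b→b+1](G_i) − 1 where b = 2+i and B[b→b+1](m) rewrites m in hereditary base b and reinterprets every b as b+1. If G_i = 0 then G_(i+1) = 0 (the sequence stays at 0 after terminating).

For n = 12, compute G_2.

G_0=12  [base 2] 2^(2 + 1) + 2^2  →[2↦3]→  3^(3 + 1) + 3^3 = 108  −1 ⇒ G_1=107
G_1=107  [base 3] 3^(3 + 1) + 2·3^2 + 2·3 + 2  →[3↦4]→  4^(4 + 1) + 2·4^2 + 2·4 + 2 = 1066  −1 ⇒ G_2=1065
G_2=1065  [base 4] 4^(4 + 1) + 2·4^2 + 2·4 + 1  →[4↦5]→  5^(5 + 1) + 2·5^2 + 2·5 + 1 = 15686  −1 ⇒ G_3=15685

1065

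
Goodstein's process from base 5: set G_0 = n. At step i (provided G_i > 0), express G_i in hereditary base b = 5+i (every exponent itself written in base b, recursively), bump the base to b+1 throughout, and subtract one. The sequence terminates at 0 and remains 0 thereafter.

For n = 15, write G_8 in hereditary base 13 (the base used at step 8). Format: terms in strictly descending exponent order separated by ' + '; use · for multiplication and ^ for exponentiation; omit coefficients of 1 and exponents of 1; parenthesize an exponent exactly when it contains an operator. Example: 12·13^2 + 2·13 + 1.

13 + 10

(0) 15|_5 = 3·5 ↦ 3·6|_6 = 18 ⇒ 17
(1) 17|_6 = 2·6 + 5 ↦ 2·7 + 5|_7 = 19 ⇒ 18
(2) 18|_7 = 2·7 + 4 ↦ 2·8 + 4|_8 = 20 ⇒ 19
(3) 19|_8 = 2·8 + 3 ↦ 2·9 + 3|_9 = 21 ⇒ 20
(4) 20|_9 = 2·9 + 2 ↦ 2·10 + 2|_10 = 22 ⇒ 21
(5) 21|_10 = 2·10 + 1 ↦ 2·11 + 1|_11 = 23 ⇒ 22
(6) 22|_11 = 2·11 ↦ 2·12|_12 = 24 ⇒ 23
(7) 23|_12 = 12 + 11 ↦ 13 + 11|_13 = 24 ⇒ 23
(8) 23|_13 = 13 + 10 ↦ 14 + 10|_14 = 24 ⇒ 23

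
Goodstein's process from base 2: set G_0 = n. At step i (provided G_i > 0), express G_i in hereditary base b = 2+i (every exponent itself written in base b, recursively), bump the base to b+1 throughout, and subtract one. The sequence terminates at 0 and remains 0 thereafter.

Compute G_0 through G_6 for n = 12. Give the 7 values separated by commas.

step 0: 12 = 2^(2 + 1) + 2^2; sub 3 for 2: 3^(3 + 1) + 3^3; = 108; G_1 = 108−1 = 107
step 1: 107 = 3^(3 + 1) + 2·3^2 + 2·3 + 2; sub 4 for 3: 4^(4 + 1) + 2·4^2 + 2·4 + 2; = 1066; G_2 = 1066−1 = 1065
step 2: 1065 = 4^(4 + 1) + 2·4^2 + 2·4 + 1; sub 5 for 4: 5^(5 + 1) + 2·5^2 + 2·5 + 1; = 15686; G_3 = 15686−1 = 15685
step 3: 15685 = 5^(5 + 1) + 2·5^2 + 2·5; sub 6 for 5: 6^(6 + 1) + 2·6^2 + 2·6; = 280020; G_4 = 280020−1 = 280019
step 4: 280019 = 6^(6 + 1) + 2·6^2 + 6 + 5; sub 7 for 6: 7^(7 + 1) + 2·7^2 + 7 + 5; = 5764911; G_5 = 5764911−1 = 5764910
step 5: 5764910 = 7^(7 + 1) + 2·7^2 + 7 + 4; sub 8 for 7: 8^(8 + 1) + 2·8^2 + 8 + 4; = 134217868; G_6 = 134217868−1 = 134217867

12, 107, 1065, 15685, 280019, 5764910, 134217867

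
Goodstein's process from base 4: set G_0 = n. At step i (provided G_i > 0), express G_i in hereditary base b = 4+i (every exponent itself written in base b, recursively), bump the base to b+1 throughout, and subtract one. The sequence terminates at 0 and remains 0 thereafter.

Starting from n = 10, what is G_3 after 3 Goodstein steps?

13

[0] 10 ≡ 2·4 + 2 (base 4). Lift 5: 12. −1: 11.
[1] 11 ≡ 2·5 + 1 (base 5). Lift 6: 13. −1: 12.
[2] 12 ≡ 2·6 (base 6). Lift 7: 14. −1: 13.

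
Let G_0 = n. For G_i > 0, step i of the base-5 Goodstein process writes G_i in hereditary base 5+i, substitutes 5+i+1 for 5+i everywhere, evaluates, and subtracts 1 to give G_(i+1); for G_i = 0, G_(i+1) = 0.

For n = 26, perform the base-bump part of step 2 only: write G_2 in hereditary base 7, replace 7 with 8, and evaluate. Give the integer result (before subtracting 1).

54

26 —HB5→ 5^2 + 1 —bump→ 6^2 + 1 = 37 —(−1)→ 36
36 —HB6→ 6^2 —bump→ 7^2 = 49 —(−1)→ 48
48 —HB7→ 6·7 + 6 —bump→ 6·8 + 6 = 54 —(−1)→ 53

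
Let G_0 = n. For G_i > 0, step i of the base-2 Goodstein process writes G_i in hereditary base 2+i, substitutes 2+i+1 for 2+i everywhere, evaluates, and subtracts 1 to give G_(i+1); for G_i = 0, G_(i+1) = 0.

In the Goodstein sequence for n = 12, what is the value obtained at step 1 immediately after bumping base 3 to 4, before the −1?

12 —HB2→ 2^(2 + 1) + 2^2 —bump→ 3^(3 + 1) + 3^3 = 108 —(−1)→ 107
107 —HB3→ 3^(3 + 1) + 2·3^2 + 2·3 + 2 —bump→ 4^(4 + 1) + 2·4^2 + 2·4 + 2 = 1066 —(−1)→ 1065

1066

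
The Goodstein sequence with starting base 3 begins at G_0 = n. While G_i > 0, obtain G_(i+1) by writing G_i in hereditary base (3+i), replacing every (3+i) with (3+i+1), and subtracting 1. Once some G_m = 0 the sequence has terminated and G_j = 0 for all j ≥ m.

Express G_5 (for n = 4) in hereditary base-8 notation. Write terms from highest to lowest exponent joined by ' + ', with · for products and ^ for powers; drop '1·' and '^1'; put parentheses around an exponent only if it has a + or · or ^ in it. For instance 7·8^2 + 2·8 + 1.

1

base 3: 4 = 3 + 1; at 4: 4 + 1 = 5; next = 4
base 4: 4 = 4; at 5: 5 = 5; next = 4
base 5: 4 = 4; at 6: 4 = 4; next = 3
base 6: 3 = 3; at 7: 3 = 3; next = 2
base 7: 2 = 2; at 8: 2 = 2; next = 1
base 8: 1 = 1; at 9: 1 = 1; next = 0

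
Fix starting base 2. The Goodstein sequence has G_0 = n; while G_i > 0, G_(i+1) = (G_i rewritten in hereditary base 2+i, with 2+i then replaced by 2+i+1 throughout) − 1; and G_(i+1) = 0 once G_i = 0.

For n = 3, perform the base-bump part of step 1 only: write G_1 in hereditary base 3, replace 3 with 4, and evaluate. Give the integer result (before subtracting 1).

4

G_0=3  [base 2] 2 + 1  →[2↦3]→  3 + 1 = 4  −1 ⇒ G_1=3
G_1=3  [base 3] 3  →[3↦4]→  4 = 4  −1 ⇒ G_2=3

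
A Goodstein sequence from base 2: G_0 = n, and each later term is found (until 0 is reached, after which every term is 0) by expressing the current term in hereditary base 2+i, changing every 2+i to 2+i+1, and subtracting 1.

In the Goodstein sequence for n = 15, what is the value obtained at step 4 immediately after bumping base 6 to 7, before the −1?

(0) 15|_2 = 2^(2 + 1) + 2^2 + 2 + 1 ↦ 3^(3 + 1) + 3^3 + 3 + 1|_3 = 112 ⇒ 111
(1) 111|_3 = 3^(3 + 1) + 3^3 + 3 ↦ 4^(4 + 1) + 4^4 + 4|_4 = 1284 ⇒ 1283
(2) 1283|_4 = 4^(4 + 1) + 4^4 + 3 ↦ 5^(5 + 1) + 5^5 + 3|_5 = 18753 ⇒ 18752
(3) 18752|_5 = 5^(5 + 1) + 5^5 + 2 ↦ 6^(6 + 1) + 6^6 + 2|_6 = 326594 ⇒ 326593
(4) 326593|_6 = 6^(6 + 1) + 6^6 + 1 ↦ 7^(7 + 1) + 7^7 + 1|_7 = 6588345 ⇒ 6588344

6588345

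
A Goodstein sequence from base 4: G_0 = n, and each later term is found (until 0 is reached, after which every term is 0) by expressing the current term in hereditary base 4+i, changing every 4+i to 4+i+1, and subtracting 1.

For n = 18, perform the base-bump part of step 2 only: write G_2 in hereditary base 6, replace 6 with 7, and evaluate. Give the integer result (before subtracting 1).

G_0=18  [base 4] 4^2 + 2  →[4↦5]→  5^2 + 2 = 27  −1 ⇒ G_1=26
G_1=26  [base 5] 5^2 + 1  →[5↦6]→  6^2 + 1 = 37  −1 ⇒ G_2=36
G_2=36  [base 6] 6^2  →[6↦7]→  7^2 = 49  −1 ⇒ G_3=48

49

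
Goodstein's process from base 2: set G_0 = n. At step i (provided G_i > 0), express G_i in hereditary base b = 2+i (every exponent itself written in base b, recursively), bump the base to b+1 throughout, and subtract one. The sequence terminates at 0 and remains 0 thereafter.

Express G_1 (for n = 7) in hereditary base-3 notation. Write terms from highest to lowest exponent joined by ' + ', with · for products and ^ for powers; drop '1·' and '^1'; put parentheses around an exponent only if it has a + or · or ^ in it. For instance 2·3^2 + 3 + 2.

G_0=7  [base 2] 2^2 + 2 + 1  →[2↦3]→  3^3 + 3 + 1 = 31  −1 ⇒ G_1=30
G_1=30  [base 3] 3^3 + 3  →[3↦4]→  4^4 + 4 = 260  −1 ⇒ G_2=259

3^3 + 3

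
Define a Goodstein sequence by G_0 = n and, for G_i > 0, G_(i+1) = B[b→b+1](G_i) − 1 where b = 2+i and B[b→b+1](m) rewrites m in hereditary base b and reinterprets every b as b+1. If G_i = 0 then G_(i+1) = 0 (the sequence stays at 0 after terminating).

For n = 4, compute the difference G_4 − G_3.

23

base 2: 4 = 2^2; at 3: 3^3 = 27; next = 26
base 3: 26 = 2·3^2 + 2·3 + 2; at 4: 2·4^2 + 2·4 + 2 = 42; next = 41
base 4: 41 = 2·4^2 + 2·4 + 1; at 5: 2·5^2 + 2·5 + 1 = 61; next = 60
base 5: 60 = 2·5^2 + 2·5; at 6: 2·6^2 + 2·6 = 84; next = 83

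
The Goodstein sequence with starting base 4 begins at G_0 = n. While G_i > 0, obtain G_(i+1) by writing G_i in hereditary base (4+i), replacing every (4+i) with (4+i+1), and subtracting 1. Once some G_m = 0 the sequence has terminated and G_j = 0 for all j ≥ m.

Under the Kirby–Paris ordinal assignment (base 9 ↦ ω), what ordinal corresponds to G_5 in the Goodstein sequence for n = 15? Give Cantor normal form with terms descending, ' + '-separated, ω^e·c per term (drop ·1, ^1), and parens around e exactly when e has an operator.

ω·2 + 6

G_0 = 15. HB_4(15) = 3·4 + 3. Bump = 18. G_1 = 17.
G_1 = 17. HB_5(17) = 3·5 + 2. Bump = 20. G_2 = 19.
G_2 = 19. HB_6(19) = 3·6 + 1. Bump = 22. G_3 = 21.
G_3 = 21. HB_7(21) = 3·7. Bump = 24. G_4 = 23.
G_4 = 23. HB_8(23) = 2·8 + 7. Bump = 25. G_5 = 24.
G_5 = 24. HB_9(24) = 2·9 + 6. Bump = 26. G_6 = 25.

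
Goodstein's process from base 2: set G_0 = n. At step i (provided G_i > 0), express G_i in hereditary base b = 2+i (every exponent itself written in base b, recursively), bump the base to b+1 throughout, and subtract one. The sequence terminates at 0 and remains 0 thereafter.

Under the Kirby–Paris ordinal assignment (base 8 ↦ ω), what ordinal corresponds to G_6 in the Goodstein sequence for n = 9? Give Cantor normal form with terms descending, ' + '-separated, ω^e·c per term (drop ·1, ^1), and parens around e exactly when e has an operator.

ω^ω·3 + ω^3·3 + ω^2·3 + ω·2 + 7

9 —HB2→ 2^(2 + 1) + 1 —bump→ 3^(3 + 1) + 1 = 82 —(−1)→ 81
81 —HB3→ 3^(3 + 1) —bump→ 4^(4 + 1) = 1024 —(−1)→ 1023
1023 —HB4→ 3·4^4 + 3·4^3 + 3·4^2 + 3·4 + 3 —bump→ 3·5^5 + 3·5^3 + 3·5^2 + 3·5 + 3 = 9843 —(−1)→ 9842
9842 —HB5→ 3·5^5 + 3·5^3 + 3·5^2 + 3·5 + 2 —bump→ 3·6^6 + 3·6^3 + 3·6^2 + 3·6 + 2 = 140744 —(−1)→ 140743
140743 —HB6→ 3·6^6 + 3·6^3 + 3·6^2 + 3·6 + 1 —bump→ 3·7^7 + 3·7^3 + 3·7^2 + 3·7 + 1 = 2471827 —(−1)→ 2471826
2471826 —HB7→ 3·7^7 + 3·7^3 + 3·7^2 + 3·7 —bump→ 3·8^8 + 3·8^3 + 3·8^2 + 3·8 = 50333400 —(−1)→ 50333399
50333399 —HB8→ 3·8^8 + 3·8^3 + 3·8^2 + 2·8 + 7 —bump→ 3·9^9 + 3·9^3 + 3·9^2 + 2·9 + 7 = 1162263922 —(−1)→ 1162263921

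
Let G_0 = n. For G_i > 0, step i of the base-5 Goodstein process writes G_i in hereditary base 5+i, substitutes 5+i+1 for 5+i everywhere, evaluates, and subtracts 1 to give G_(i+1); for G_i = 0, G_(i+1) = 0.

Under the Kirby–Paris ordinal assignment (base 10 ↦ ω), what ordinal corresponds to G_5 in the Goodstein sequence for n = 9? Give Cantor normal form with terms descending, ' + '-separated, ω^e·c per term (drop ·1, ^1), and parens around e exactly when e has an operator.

9

base 5: 9 = 5 + 4; at 6: 6 + 4 = 10; next = 9
base 6: 9 = 6 + 3; at 7: 7 + 3 = 10; next = 9
base 7: 9 = 7 + 2; at 8: 8 + 2 = 10; next = 9
base 8: 9 = 8 + 1; at 9: 9 + 1 = 10; next = 9
base 9: 9 = 9; at 10: 10 = 10; next = 9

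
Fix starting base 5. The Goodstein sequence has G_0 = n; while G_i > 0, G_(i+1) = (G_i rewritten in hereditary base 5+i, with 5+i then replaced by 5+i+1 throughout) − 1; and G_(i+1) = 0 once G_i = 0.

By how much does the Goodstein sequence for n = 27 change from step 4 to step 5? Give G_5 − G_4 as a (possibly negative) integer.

base 5: 27 = 5^2 + 2; at 6: 6^2 + 2 = 38; next = 37
base 6: 37 = 6^2 + 1; at 7: 7^2 + 1 = 50; next = 49
base 7: 49 = 7^2; at 8: 8^2 = 64; next = 63
base 8: 63 = 7·8 + 7; at 9: 7·9 + 7 = 70; next = 69
base 9: 69 = 7·9 + 6; at 10: 7·10 + 6 = 76; next = 75

6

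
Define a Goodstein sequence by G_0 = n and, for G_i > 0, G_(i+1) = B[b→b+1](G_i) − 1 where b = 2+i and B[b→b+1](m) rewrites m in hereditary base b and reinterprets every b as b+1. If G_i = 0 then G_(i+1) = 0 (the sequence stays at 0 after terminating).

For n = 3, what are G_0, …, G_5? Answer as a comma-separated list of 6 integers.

(0) 3|_2 = 2 + 1 ↦ 3 + 1|_3 = 4 ⇒ 3
(1) 3|_3 = 3 ↦ 4|_4 = 4 ⇒ 3
(2) 3|_4 = 3 ↦ 3|_5 = 3 ⇒ 2
(3) 2|_5 = 2 ↦ 2|_6 = 2 ⇒ 1
(4) 1|_6 = 1 ↦ 1|_7 = 1 ⇒ 0

3, 3, 3, 2, 1, 0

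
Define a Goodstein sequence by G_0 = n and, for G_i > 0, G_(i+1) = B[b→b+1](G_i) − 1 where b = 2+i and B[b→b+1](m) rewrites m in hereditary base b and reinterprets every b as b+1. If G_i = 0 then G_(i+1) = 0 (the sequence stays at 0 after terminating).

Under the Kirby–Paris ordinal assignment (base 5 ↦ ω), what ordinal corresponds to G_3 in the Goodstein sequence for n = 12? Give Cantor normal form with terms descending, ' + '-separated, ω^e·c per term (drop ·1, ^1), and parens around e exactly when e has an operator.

ω^(ω + 1) + ω^2·2 + ω·2

G_0 = 12. HB_2(12) = 2^(2 + 1) + 2^2. Bump = 108. G_1 = 107.
G_1 = 107. HB_3(107) = 3^(3 + 1) + 2·3^2 + 2·3 + 2. Bump = 1066. G_2 = 1065.
G_2 = 1065. HB_4(1065) = 4^(4 + 1) + 2·4^2 + 2·4 + 1. Bump = 15686. G_3 = 15685.
G_3 = 15685. HB_5(15685) = 5^(5 + 1) + 2·5^2 + 2·5. Bump = 280020. G_4 = 280019.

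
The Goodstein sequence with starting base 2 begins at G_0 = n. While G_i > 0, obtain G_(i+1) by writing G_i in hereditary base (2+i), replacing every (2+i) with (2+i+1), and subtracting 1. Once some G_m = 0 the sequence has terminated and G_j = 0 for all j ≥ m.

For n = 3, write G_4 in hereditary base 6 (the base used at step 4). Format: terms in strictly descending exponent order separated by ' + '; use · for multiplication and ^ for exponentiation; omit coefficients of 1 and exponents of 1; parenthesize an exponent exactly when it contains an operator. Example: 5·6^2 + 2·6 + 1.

1

3 —HB2→ 2 + 1 —bump→ 3 + 1 = 4 —(−1)→ 3
3 —HB3→ 3 —bump→ 4 = 4 —(−1)→ 3
3 —HB4→ 3 —bump→ 3 = 3 —(−1)→ 2
2 —HB5→ 2 —bump→ 2 = 2 —(−1)→ 1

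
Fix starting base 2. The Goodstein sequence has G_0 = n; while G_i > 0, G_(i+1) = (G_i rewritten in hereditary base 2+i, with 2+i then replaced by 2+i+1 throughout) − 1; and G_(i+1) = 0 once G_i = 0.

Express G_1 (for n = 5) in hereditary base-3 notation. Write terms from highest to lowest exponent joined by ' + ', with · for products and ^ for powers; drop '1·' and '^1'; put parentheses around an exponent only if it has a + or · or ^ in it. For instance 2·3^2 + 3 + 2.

3^3

i=0: 5 = 2^2 + 1 (b=2); 2→3: 3^3 + 1 = 28; 28−1 = 27
i=1: 27 = 3^3 (b=3); 3→4: 4^4 = 256; 256−1 = 255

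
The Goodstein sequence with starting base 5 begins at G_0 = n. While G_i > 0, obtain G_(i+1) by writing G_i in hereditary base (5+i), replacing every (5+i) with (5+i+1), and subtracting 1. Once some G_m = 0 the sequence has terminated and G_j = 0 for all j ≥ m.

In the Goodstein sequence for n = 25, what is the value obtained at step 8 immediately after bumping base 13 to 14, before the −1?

66

base 5: 25 = 5^2; at 6: 6^2 = 36; next = 35
base 6: 35 = 5·6 + 5; at 7: 5·7 + 5 = 40; next = 39
base 7: 39 = 5·7 + 4; at 8: 5·8 + 4 = 44; next = 43
base 8: 43 = 5·8 + 3; at 9: 5·9 + 3 = 48; next = 47
base 9: 47 = 5·9 + 2; at 10: 5·10 + 2 = 52; next = 51
base 10: 51 = 5·10 + 1; at 11: 5·11 + 1 = 56; next = 55
base 11: 55 = 5·11; at 12: 5·12 = 60; next = 59
base 12: 59 = 4·12 + 11; at 13: 4·13 + 11 = 63; next = 62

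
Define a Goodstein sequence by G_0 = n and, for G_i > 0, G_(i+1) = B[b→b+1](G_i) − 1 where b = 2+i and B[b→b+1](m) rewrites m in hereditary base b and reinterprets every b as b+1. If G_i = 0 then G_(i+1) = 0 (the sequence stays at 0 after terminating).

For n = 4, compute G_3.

(0) 4|_2 = 2^2 ↦ 3^3|_3 = 27 ⇒ 26
(1) 26|_3 = 2·3^2 + 2·3 + 2 ↦ 2·4^2 + 2·4 + 2|_4 = 42 ⇒ 41
(2) 41|_4 = 2·4^2 + 2·4 + 1 ↦ 2·5^2 + 2·5 + 1|_5 = 61 ⇒ 60
(3) 60|_5 = 2·5^2 + 2·5 ↦ 2·6^2 + 2·6|_6 = 84 ⇒ 83

60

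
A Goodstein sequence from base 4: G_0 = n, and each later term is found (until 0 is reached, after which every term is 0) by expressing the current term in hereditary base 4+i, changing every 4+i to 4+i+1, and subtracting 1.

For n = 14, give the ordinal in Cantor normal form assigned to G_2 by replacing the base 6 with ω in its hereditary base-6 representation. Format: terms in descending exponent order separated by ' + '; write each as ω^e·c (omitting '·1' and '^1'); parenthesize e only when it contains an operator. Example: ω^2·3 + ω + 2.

ω·3

G_0 = 14. HB_4(14) = 3·4 + 2. Bump = 17. G_1 = 16.
G_1 = 16. HB_5(16) = 3·5 + 1. Bump = 19. G_2 = 18.
G_2 = 18. HB_6(18) = 3·6. Bump = 21. G_3 = 20.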